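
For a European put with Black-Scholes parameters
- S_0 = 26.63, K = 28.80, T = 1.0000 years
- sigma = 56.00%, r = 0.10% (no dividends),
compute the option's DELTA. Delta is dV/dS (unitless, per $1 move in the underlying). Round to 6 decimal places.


Answer: Delta = -0.443580

Derivation:
d1 = 0.1418982369; d2 = -0.4181017631
phi(d1) = 0.3949460570; exp(-qT) = 1.0000000000; exp(-rT) = 0.9990004998
N(-d1) = 0.4435801935
Delta = -exp(-qT) * N(-d1) = -1.0000000000 * 0.4435801935 = -0.443580


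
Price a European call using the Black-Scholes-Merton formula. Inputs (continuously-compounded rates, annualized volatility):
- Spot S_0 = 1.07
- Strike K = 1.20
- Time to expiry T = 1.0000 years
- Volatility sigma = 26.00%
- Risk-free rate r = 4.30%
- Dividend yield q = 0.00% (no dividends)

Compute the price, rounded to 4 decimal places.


Answer: Price = 0.0793

Derivation:
d1 = (ln(S/K) + (r - q + 0.5*sigma^2) * T) / (sigma * sqrt(T)) = -0.14562657
d2 = d1 - sigma * sqrt(T) = -0.40562657
exp(-rT) = 0.95791139; exp(-qT) = 1.00000000
C = S_0 * exp(-qT) * N(d1) - K * exp(-rT) * N(d2)
N(d1) = 0.44210810; N(d2) = 0.34250850
C = 1.0700 * 1.00000000 * 0.44210810 - 1.2000 * 0.95791139 * 0.34250850 = 0.0793


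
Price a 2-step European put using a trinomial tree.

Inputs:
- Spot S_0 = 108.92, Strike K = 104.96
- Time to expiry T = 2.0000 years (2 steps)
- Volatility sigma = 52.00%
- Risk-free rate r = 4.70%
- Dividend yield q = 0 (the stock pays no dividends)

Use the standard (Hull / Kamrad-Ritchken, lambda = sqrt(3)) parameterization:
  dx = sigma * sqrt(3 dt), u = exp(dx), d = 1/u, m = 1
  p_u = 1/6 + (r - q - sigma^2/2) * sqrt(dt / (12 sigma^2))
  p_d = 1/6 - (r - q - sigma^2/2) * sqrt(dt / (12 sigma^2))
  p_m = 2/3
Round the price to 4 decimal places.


Answer: Price = V(0,0) = 19.5689

Derivation:
dt = T/N = 1.000000; dx = sigma*sqrt(3*dt) = 0.900666
u = exp(dx) = 2.461243; d = 1/u = 0.406299
p_u = 0.117703, p_m = 0.666667, p_d = 0.215630
Discount per step: exp(-r*dt) = 0.954087
Stock lattice S(k, j) with j the centered position index:
  k=0: S(0,+0) = 108.9200
  k=1: S(1,-1) = 44.2541; S(1,+0) = 108.9200; S(1,+1) = 268.0786
  k=2: S(2,-2) = 17.9804; S(2,-1) = 44.2541; S(2,+0) = 108.9200; S(2,+1) = 268.0786; S(2,+2) = 659.8064
Terminal payoffs V(N, j) = max(K - S_T, 0):
  V(2,-2) = 86.979626; V(2,-1) = 60.705934; V(2,+0) = 0.000000; V(2,+1) = 0.000000; V(2,+2) = 0.000000
Backward induction: V(k, j) = exp(-r*dt) * [p_u * V(k+1, j+1) + p_m * V(k+1, j) + p_d * V(k+1, j-1)]
  V(1,-1) = exp(-r*dt) * [p_u*0.000000 + p_m*60.705934 + p_d*86.979626] = 56.506852
  V(1,+0) = exp(-r*dt) * [p_u*0.000000 + p_m*0.000000 + p_d*60.705934] = 12.489047
  V(1,+1) = exp(-r*dt) * [p_u*0.000000 + p_m*0.000000 + p_d*0.000000] = 0.000000
  V(0,+0) = exp(-r*dt) * [p_u*0.000000 + p_m*12.489047 + p_d*56.506852] = 19.568931


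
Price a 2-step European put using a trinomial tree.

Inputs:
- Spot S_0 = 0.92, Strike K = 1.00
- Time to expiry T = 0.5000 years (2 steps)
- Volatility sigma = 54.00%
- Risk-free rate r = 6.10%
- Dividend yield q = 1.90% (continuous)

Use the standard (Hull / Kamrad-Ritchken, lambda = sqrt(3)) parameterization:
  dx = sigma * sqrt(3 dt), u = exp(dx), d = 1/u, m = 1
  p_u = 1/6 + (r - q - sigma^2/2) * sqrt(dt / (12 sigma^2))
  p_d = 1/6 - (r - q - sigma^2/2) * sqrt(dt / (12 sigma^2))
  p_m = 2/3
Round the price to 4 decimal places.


Answer: Price = V(0,0) = 0.1686

Derivation:
dt = T/N = 0.250000; dx = sigma*sqrt(3*dt) = 0.467654
u = exp(dx) = 1.596245; d = 1/u = 0.626470
p_u = 0.138922, p_m = 0.666667, p_d = 0.194412
Discount per step: exp(-r*dt) = 0.984866
Stock lattice S(k, j) with j the centered position index:
  k=0: S(0,+0) = 0.9200
  k=1: S(1,-1) = 0.5764; S(1,+0) = 0.9200; S(1,+1) = 1.4685
  k=2: S(2,-2) = 0.3611; S(2,-1) = 0.5764; S(2,+0) = 0.9200; S(2,+1) = 1.4685; S(2,+2) = 2.3442
Terminal payoffs V(N, j) = max(K - S_T, 0):
  V(2,-2) = 0.638932; V(2,-1) = 0.423647; V(2,+0) = 0.080000; V(2,+1) = 0.000000; V(2,+2) = 0.000000
Backward induction: V(k, j) = exp(-r*dt) * [p_u * V(k+1, j+1) + p_m * V(k+1, j) + p_d * V(k+1, j-1)]
  V(1,-1) = exp(-r*dt) * [p_u*0.080000 + p_m*0.423647 + p_d*0.638932] = 0.411438
  V(1,+0) = exp(-r*dt) * [p_u*0.000000 + p_m*0.080000 + p_d*0.423647] = 0.133642
  V(1,+1) = exp(-r*dt) * [p_u*0.000000 + p_m*0.000000 + p_d*0.080000] = 0.015318
  V(0,+0) = exp(-r*dt) * [p_u*0.015318 + p_m*0.133642 + p_d*0.411438] = 0.168620


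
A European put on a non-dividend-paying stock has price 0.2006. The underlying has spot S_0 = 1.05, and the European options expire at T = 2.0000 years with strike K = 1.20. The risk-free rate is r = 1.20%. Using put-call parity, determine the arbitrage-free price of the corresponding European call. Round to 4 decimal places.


Put-call parity: C - P = S_0 * exp(-qT) - K * exp(-rT).
S_0 * exp(-qT) = 1.0500 * 1.00000000 = 1.05000000
K * exp(-rT) = 1.2000 * 0.97628571 = 1.17154285
C = P + S*exp(-qT) - K*exp(-rT)
C = 0.2006 + 1.05000000 - 1.17154285 = 0.0791

Answer: Call price = 0.0791


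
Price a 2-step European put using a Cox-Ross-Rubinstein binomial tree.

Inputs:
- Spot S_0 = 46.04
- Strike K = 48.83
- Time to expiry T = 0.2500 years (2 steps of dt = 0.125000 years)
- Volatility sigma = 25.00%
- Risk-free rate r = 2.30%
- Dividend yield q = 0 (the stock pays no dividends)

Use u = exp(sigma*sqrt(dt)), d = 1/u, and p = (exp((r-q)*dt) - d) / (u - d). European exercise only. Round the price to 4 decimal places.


Answer: Price = V(0,0) = 3.9943

Derivation:
dt = T/N = 0.125000
u = exp(sigma*sqrt(dt)) = 1.092412; d = 1/u = 0.915405
p = (exp((r-q)*dt) - d) / (u - d) = 0.494183
Discount per step: exp(-r*dt) = 0.997129
Stock lattice S(k, i) with i counting down-moves:
  k=0: S(0,0) = 46.0400
  k=1: S(1,0) = 50.2947; S(1,1) = 42.1453
  k=2: S(2,0) = 54.9425; S(2,1) = 46.0400; S(2,2) = 38.5800
Terminal payoffs V(N, i) = max(K - S_T, 0):
  V(2,0) = 0.000000; V(2,1) = 2.790000; V(2,2) = 10.250005
Backward induction: V(k, i) = exp(-r*dt) * [p * V(k+1, i) + (1-p) * V(k+1, i+1)].
  V(1,0) = exp(-r*dt) * [p*0.000000 + (1-p)*2.790000] = 1.407178
  V(1,1) = exp(-r*dt) * [p*2.790000 + (1-p)*10.250005] = 6.544555
  V(0,0) = exp(-r*dt) * [p*1.407178 + (1-p)*6.544555] = 3.994251


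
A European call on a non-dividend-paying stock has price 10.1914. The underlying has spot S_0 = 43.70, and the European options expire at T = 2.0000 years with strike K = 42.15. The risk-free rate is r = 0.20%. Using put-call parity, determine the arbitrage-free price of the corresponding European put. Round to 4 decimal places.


Put-call parity: C - P = S_0 * exp(-qT) - K * exp(-rT).
S_0 * exp(-qT) = 43.7000 * 1.00000000 = 43.70000000
K * exp(-rT) = 42.1500 * 0.99600799 = 41.98173675
P = C - S*exp(-qT) + K*exp(-rT)
P = 10.1914 - 43.70000000 + 41.98173675 = 8.4731

Answer: Put price = 8.4731


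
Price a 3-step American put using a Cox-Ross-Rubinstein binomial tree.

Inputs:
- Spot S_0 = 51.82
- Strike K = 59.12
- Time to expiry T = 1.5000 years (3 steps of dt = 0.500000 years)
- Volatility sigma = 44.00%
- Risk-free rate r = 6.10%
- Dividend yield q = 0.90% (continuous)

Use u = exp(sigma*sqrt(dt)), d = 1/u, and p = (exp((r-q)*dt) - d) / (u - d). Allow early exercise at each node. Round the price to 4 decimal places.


dt = T/N = 0.500000
u = exp(sigma*sqrt(dt)) = 1.364963; d = 1/u = 0.732621
p = (exp((r-q)*dt) - d) / (u - d) = 0.464496
Discount per step: exp(-r*dt) = 0.969960
Stock lattice S(k, i) with i counting down-moves:
  k=0: S(0,0) = 51.8200
  k=1: S(1,0) = 70.7324; S(1,1) = 37.9644
  k=2: S(2,0) = 96.5470; S(2,1) = 51.8200; S(2,2) = 27.8135
  k=3: S(3,0) = 131.7831; S(3,1) = 70.7324; S(3,2) = 37.9644; S(3,3) = 20.3768
Terminal payoffs V(N, i) = max(K - S_T, 0):
  V(3,0) = 0.000000; V(3,1) = 0.000000; V(3,2) = 21.155588; V(3,3) = 38.743236
Backward induction: V(k, i) = exp(-r*dt) * [p * V(k+1, i) + (1-p) * V(k+1, i+1)]; then take max(V_cont, immediate exercise) for American.
  V(2,0) = exp(-r*dt) * [p*0.000000 + (1-p)*0.000000] = 0.000000; exercise = 0.000000; V(2,0) = max -> 0.000000
  V(2,1) = exp(-r*dt) * [p*0.000000 + (1-p)*21.155588] = 10.988589; exercise = 7.300000; V(2,1) = max -> 10.988589
  V(2,2) = exp(-r*dt) * [p*21.155588 + (1-p)*38.743236] = 29.655421; exercise = 31.306481; V(2,2) = max -> 31.306481
  V(1,0) = exp(-r*dt) * [p*0.000000 + (1-p)*10.988589] = 5.707669; exercise = 0.000000; V(1,0) = max -> 5.707669
  V(1,1) = exp(-r*dt) * [p*10.988589 + (1-p)*31.306481] = 21.211972; exercise = 21.155588; V(1,1) = max -> 21.211972
  V(0,0) = exp(-r*dt) * [p*5.707669 + (1-p)*21.211972] = 13.589424; exercise = 7.300000; V(0,0) = max -> 13.589424

Answer: Price = V(0,0) = 13.5894


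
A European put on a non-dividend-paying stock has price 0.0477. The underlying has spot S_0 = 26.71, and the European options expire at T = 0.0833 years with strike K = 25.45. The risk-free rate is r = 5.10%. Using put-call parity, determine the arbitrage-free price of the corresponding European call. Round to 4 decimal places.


Answer: Call price = 1.4156

Derivation:
Put-call parity: C - P = S_0 * exp(-qT) - K * exp(-rT).
S_0 * exp(-qT) = 26.7100 * 1.00000000 = 26.71000000
K * exp(-rT) = 25.4500 * 0.99576071 = 25.34211010
C = P + S*exp(-qT) - K*exp(-rT)
C = 0.0477 + 26.71000000 - 25.34211010 = 1.4156


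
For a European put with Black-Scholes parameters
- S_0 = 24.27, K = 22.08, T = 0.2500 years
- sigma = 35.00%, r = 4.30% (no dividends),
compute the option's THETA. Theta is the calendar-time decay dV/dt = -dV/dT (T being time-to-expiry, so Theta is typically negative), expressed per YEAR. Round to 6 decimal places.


Answer: Theta = -2.387103

Derivation:
d1 = 0.6893217047; d2 = 0.5143217047
phi(d1) = 0.3145787806; exp(-qT) = 1.0000000000; exp(-rT) = 0.9893075748
Theta = -S*exp(-qT)*phi(d1)*sigma/(2*sqrt(T)) + r*K*exp(-rT)*N(-d2) - q*S*exp(-qT)*N(-d1)
N(-d1) = 0.2453104211; N(-d2) = 0.3035135446; sqrt(T) = 0.5000000000
Term 1 = -24.2700 * 1.0000000000 * 0.3145787806 * 0.3500 / (2 * 0.5000000000) = -2.6721894518
Term 2 = 0.0430 * 22.0800 * 0.9893075748 * 0.3035135446 = 0.2850866861
Term 3 = 0 (no dividend yield, q = 0)
Theta = -2.6721894518 + (0.2850866861) + (0.0000000000) = -2.387103


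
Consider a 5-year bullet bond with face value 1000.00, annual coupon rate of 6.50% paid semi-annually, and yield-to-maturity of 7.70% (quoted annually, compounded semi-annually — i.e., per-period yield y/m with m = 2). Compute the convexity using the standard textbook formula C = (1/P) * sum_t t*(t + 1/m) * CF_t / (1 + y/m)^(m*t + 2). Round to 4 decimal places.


Coupon per period c = face * coupon_rate / m = 32.500000
Periods per year m = 2; per-period yield y/m = 0.038500
Number of cashflows N = 10
Cashflows (t years, CF_t, discount factor 1/(1+y/m)^(m*t), PV):
  t = 0.5000: CF_t = 32.500000, DF = 0.962927, PV = 31.295137
  t = 1.0000: CF_t = 32.500000, DF = 0.927229, PV = 30.134942
  t = 1.5000: CF_t = 32.500000, DF = 0.892854, PV = 29.017758
  t = 2.0000: CF_t = 32.500000, DF = 0.859754, PV = 27.941992
  t = 2.5000: CF_t = 32.500000, DF = 0.827880, PV = 26.906106
  t = 3.0000: CF_t = 32.500000, DF = 0.797188, PV = 25.908624
  t = 3.5000: CF_t = 32.500000, DF = 0.767635, PV = 24.948122
  t = 4.0000: CF_t = 32.500000, DF = 0.739176, PV = 24.023227
  t = 4.5000: CF_t = 32.500000, DF = 0.711773, PV = 23.132622
  t = 5.0000: CF_t = 1032.500000, DF = 0.685386, PV = 707.660658
Price P = sum_t PV_t = 950.969188
Convexity numerator sum_t t*(t + 1/m) * CF_t / (1+y/m)^(m*t + 2):
  t = 0.5000: term = 14.508879
  t = 1.0000: term = 41.912987
  t = 1.5000: term = 80.718319
  t = 2.0000: term = 129.543122
  t = 2.5000: term = 187.110913
  t = 3.0000: term = 252.243889
  t = 3.5000: term = 323.856702
  t = 4.0000: term = 400.950590
  t = 4.5000: term = 482.607836
  t = 5.0000: term = 18044.495476
Convexity = (1/P) * sum = 19957.948715 / 950.969188 = 20.986956

Answer: Convexity = 20.9870


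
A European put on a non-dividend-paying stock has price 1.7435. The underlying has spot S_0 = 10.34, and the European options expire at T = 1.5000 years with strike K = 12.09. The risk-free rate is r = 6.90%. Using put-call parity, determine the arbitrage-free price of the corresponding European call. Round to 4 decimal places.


Put-call parity: C - P = S_0 * exp(-qT) - K * exp(-rT).
S_0 * exp(-qT) = 10.3400 * 1.00000000 = 10.34000000
K * exp(-rT) = 12.0900 * 0.90167602 = 10.90126311
C = P + S*exp(-qT) - K*exp(-rT)
C = 1.7435 + 10.34000000 - 10.90126311 = 1.1822

Answer: Call price = 1.1822


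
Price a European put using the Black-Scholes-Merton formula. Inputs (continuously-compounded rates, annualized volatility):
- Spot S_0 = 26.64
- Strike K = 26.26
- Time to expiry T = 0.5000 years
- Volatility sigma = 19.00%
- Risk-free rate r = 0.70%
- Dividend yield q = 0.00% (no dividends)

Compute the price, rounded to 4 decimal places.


d1 = (ln(S/K) + (r - q + 0.5*sigma^2) * T) / (sigma * sqrt(T)) = 0.20016315
d2 = d1 - sigma * sqrt(T) = 0.06581286
exp(-rT) = 0.99650612; exp(-qT) = 1.00000000
P = K * exp(-rT) * N(-d2) - S_0 * exp(-qT) * N(-d1)
N(-d1) = 0.42067649; N(-d2) = 0.47376341
P = 26.2600 * 0.99650612 * 0.47376341 - 26.6400 * 1.00000000 * 0.42067649 = 1.1907

Answer: Price = 1.1907


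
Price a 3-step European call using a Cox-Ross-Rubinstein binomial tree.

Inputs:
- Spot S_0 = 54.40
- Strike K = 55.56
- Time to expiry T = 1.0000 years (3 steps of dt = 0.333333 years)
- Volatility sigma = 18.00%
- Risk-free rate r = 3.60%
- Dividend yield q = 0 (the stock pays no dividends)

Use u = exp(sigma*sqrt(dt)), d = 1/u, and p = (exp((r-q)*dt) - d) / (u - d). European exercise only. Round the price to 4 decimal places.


dt = T/N = 0.333333
u = exp(sigma*sqrt(dt)) = 1.109515; d = 1/u = 0.901295
p = (exp((r-q)*dt) - d) / (u - d) = 0.532021
Discount per step: exp(-r*dt) = 0.988072
Stock lattice S(k, i) with i counting down-moves:
  k=0: S(0,0) = 54.4000
  k=1: S(1,0) = 60.3576; S(1,1) = 49.0304
  k=2: S(2,0) = 66.9677; S(2,1) = 54.4000; S(2,2) = 44.1909
  k=3: S(3,0) = 74.3017; S(3,1) = 60.3576; S(3,2) = 49.0304; S(3,3) = 39.8290
Terminal payoffs V(N, i) = max(S_T - K, 0):
  V(3,0) = 18.741660; V(3,1) = 4.797620; V(3,2) = 0.000000; V(3,3) = 0.000000
Backward induction: V(k, i) = exp(-r*dt) * [p * V(k+1, i) + (1-p) * V(k+1, i+1)].
  V(2,0) = exp(-r*dt) * [p*18.741660 + (1-p)*4.797620] = 12.070425
  V(2,1) = exp(-r*dt) * [p*4.797620 + (1-p)*0.000000] = 2.521988
  V(2,2) = exp(-r*dt) * [p*0.000000 + (1-p)*0.000000] = 0.000000
  V(1,0) = exp(-r*dt) * [p*12.070425 + (1-p)*2.521988] = 7.511279
  V(1,1) = exp(-r*dt) * [p*2.521988 + (1-p)*0.000000] = 1.325746
  V(0,0) = exp(-r*dt) * [p*7.511279 + (1-p)*1.325746] = 4.561511

Answer: Price = V(0,0) = 4.5615


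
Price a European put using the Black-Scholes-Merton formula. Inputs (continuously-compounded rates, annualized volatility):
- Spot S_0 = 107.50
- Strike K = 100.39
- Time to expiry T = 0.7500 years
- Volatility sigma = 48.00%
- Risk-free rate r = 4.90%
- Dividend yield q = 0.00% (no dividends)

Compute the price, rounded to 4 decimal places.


d1 = (ln(S/K) + (r - q + 0.5*sigma^2) * T) / (sigma * sqrt(T)) = 0.46086563
d2 = d1 - sigma * sqrt(T) = 0.04517344
exp(-rT) = 0.96391708; exp(-qT) = 1.00000000
P = K * exp(-rT) * N(-d2) - S_0 * exp(-qT) * N(-d1)
N(-d1) = 0.32244750; N(-d2) = 0.48198453
P = 100.3900 * 0.96391708 * 0.48198453 - 107.5000 * 1.00000000 * 0.32244750 = 11.9774

Answer: Price = 11.9774


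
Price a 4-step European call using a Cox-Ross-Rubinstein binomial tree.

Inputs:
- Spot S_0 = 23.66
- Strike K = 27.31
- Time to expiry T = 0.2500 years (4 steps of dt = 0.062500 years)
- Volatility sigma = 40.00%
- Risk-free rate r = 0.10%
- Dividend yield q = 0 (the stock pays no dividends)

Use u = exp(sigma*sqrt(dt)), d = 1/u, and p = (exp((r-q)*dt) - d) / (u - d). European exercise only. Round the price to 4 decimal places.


dt = T/N = 0.062500
u = exp(sigma*sqrt(dt)) = 1.105171; d = 1/u = 0.904837
p = (exp((r-q)*dt) - d) / (u - d) = 0.475333
Discount per step: exp(-r*dt) = 0.999938
Stock lattice S(k, i) with i counting down-moves:
  k=0: S(0,0) = 23.6600
  k=1: S(1,0) = 26.1483; S(1,1) = 21.4085
  k=2: S(2,0) = 28.8984; S(2,1) = 23.6600; S(2,2) = 19.3712
  k=3: S(3,0) = 31.9377; S(3,1) = 26.1483; S(3,2) = 21.4085; S(3,3) = 17.5278
  k=4: S(4,0) = 35.2966; S(4,1) = 28.8984; S(4,2) = 23.6600; S(4,3) = 19.3712; S(4,4) = 15.8598
Terminal payoffs V(N, i) = max(S_T - K, 0):
  V(4,0) = 7.986572; V(4,1) = 1.588389; V(4,2) = 0.000000; V(4,3) = 0.000000; V(4,4) = 0.000000
Backward induction: V(k, i) = exp(-r*dt) * [p * V(k+1, i) + (1-p) * V(k+1, i+1)].
  V(3,0) = exp(-r*dt) * [p*7.986572 + (1-p)*1.588389] = 4.629366
  V(3,1) = exp(-r*dt) * [p*1.588389 + (1-p)*0.000000] = 0.754966
  V(3,2) = exp(-r*dt) * [p*0.000000 + (1-p)*0.000000] = 0.000000
  V(3,3) = exp(-r*dt) * [p*0.000000 + (1-p)*0.000000] = 0.000000
  V(2,0) = exp(-r*dt) * [p*4.629366 + (1-p)*0.754966] = 2.596433
  V(2,1) = exp(-r*dt) * [p*0.754966 + (1-p)*0.000000] = 0.358838
  V(2,2) = exp(-r*dt) * [p*0.000000 + (1-p)*0.000000] = 0.000000
  V(1,0) = exp(-r*dt) * [p*2.596433 + (1-p)*0.358838] = 1.422352
  V(1,1) = exp(-r*dt) * [p*0.358838 + (1-p)*0.000000] = 0.170557
  V(0,0) = exp(-r*dt) * [p*1.422352 + (1-p)*0.170557] = 0.765528

Answer: Price = V(0,0) = 0.7655


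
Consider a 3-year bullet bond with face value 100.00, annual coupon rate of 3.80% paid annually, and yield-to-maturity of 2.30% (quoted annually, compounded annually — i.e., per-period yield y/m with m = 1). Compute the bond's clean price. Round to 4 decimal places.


Answer: Price = 104.3007

Derivation:
Coupon per period c = face * coupon_rate / m = 3.800000
Periods per year m = 1; per-period yield y/m = 0.023000
Number of cashflows N = 3
Cashflows (t years, CF_t, discount factor 1/(1+y/m)^(m*t), PV):
  t = 1.0000: CF_t = 3.800000, DF = 0.977517, PV = 3.714565
  t = 2.0000: CF_t = 3.800000, DF = 0.955540, PV = 3.631051
  t = 3.0000: CF_t = 103.800000, DF = 0.934056, PV = 96.955054
Price P = sum_t PV_t = 104.300670


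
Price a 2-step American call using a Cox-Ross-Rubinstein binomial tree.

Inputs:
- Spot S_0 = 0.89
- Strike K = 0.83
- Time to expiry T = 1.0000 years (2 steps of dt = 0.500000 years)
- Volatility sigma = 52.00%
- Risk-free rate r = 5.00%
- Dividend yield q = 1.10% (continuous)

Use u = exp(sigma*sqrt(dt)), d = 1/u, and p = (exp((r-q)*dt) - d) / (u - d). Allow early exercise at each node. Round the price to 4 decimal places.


Answer: Price = V(0,0) = 0.2131

Derivation:
dt = T/N = 0.500000
u = exp(sigma*sqrt(dt)) = 1.444402; d = 1/u = 0.692328
p = (exp((r-q)*dt) - d) / (u - d) = 0.435281
Discount per step: exp(-r*dt) = 0.975310
Stock lattice S(k, i) with i counting down-moves:
  k=0: S(0,0) = 0.8900
  k=1: S(1,0) = 1.2855; S(1,1) = 0.6162
  k=2: S(2,0) = 1.8568; S(2,1) = 0.8900; S(2,2) = 0.4266
Terminal payoffs V(N, i) = max(S_T - K, 0):
  V(2,0) = 1.026805; V(2,1) = 0.060000; V(2,2) = 0.000000
Backward induction: V(k, i) = exp(-r*dt) * [p * V(k+1, i) + (1-p) * V(k+1, i+1)]; then take max(V_cont, immediate exercise) for American.
  V(1,0) = exp(-r*dt) * [p*1.026805 + (1-p)*0.060000] = 0.468960; exercise = 0.455518; V(1,0) = max -> 0.468960
  V(1,1) = exp(-r*dt) * [p*0.060000 + (1-p)*0.000000] = 0.025472; exercise = 0.000000; V(1,1) = max -> 0.025472
  V(0,0) = exp(-r*dt) * [p*0.468960 + (1-p)*0.025472] = 0.213119; exercise = 0.060000; V(0,0) = max -> 0.213119


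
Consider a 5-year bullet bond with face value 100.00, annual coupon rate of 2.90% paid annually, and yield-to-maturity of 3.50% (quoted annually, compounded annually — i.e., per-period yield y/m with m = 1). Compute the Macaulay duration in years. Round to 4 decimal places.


Coupon per period c = face * coupon_rate / m = 2.900000
Periods per year m = 1; per-period yield y/m = 0.035000
Number of cashflows N = 5
Cashflows (t years, CF_t, discount factor 1/(1+y/m)^(m*t), PV):
  t = 1.0000: CF_t = 2.900000, DF = 0.966184, PV = 2.801932
  t = 2.0000: CF_t = 2.900000, DF = 0.933511, PV = 2.707181
  t = 3.0000: CF_t = 2.900000, DF = 0.901943, PV = 2.615634
  t = 4.0000: CF_t = 2.900000, DF = 0.871442, PV = 2.527182
  t = 5.0000: CF_t = 102.900000, DF = 0.841973, PV = 86.639039
Price P = sum_t PV_t = 97.290969
Macaulay numerator sum_t t * PV_t:
  t * PV_t at t = 1.0000: 2.801932
  t * PV_t at t = 2.0000: 5.414362
  t * PV_t at t = 3.0000: 7.846902
  t * PV_t at t = 4.0000: 10.108730
  t * PV_t at t = 5.0000: 433.195194
Macaulay duration D = (sum_t t * PV_t) / P = 459.367120 / 97.290969 = 4.721580

Answer: Macaulay duration = 4.7216 years


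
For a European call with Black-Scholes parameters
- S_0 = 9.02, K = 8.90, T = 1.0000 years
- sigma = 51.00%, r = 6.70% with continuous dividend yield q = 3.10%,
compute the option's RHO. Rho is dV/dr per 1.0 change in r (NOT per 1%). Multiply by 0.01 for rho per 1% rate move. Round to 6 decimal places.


Answer: Rho = 3.638661

Derivation:
d1 = 0.3518491320; d2 = -0.1581508680
phi(d1) = 0.3749969302; exp(-qT) = 0.9694755731; exp(-rT) = 0.9351952013
N(d2) = 0.4371689590
Rho = K*T*exp(-rT)*N(d2) = 8.9000 * 1.0000 * 0.9351952013 * 0.4371689590 = 3.638661


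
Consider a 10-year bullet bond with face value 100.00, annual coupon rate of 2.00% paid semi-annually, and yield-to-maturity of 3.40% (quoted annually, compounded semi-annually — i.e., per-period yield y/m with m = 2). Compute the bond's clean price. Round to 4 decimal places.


Answer: Price = 88.2156

Derivation:
Coupon per period c = face * coupon_rate / m = 1.000000
Periods per year m = 2; per-period yield y/m = 0.017000
Number of cashflows N = 20
Cashflows (t years, CF_t, discount factor 1/(1+y/m)^(m*t), PV):
  t = 0.5000: CF_t = 1.000000, DF = 0.983284, PV = 0.983284
  t = 1.0000: CF_t = 1.000000, DF = 0.966848, PV = 0.966848
  t = 1.5000: CF_t = 1.000000, DF = 0.950686, PV = 0.950686
  t = 2.0000: CF_t = 1.000000, DF = 0.934795, PV = 0.934795
  t = 2.5000: CF_t = 1.000000, DF = 0.919169, PV = 0.919169
  t = 3.0000: CF_t = 1.000000, DF = 0.903804, PV = 0.903804
  t = 3.5000: CF_t = 1.000000, DF = 0.888696, PV = 0.888696
  t = 4.0000: CF_t = 1.000000, DF = 0.873841, PV = 0.873841
  t = 4.5000: CF_t = 1.000000, DF = 0.859234, PV = 0.859234
  t = 5.0000: CF_t = 1.000000, DF = 0.844871, PV = 0.844871
  t = 5.5000: CF_t = 1.000000, DF = 0.830748, PV = 0.830748
  t = 6.0000: CF_t = 1.000000, DF = 0.816862, PV = 0.816862
  t = 6.5000: CF_t = 1.000000, DF = 0.803207, PV = 0.803207
  t = 7.0000: CF_t = 1.000000, DF = 0.789781, PV = 0.789781
  t = 7.5000: CF_t = 1.000000, DF = 0.776579, PV = 0.776579
  t = 8.0000: CF_t = 1.000000, DF = 0.763598, PV = 0.763598
  t = 8.5000: CF_t = 1.000000, DF = 0.750834, PV = 0.750834
  t = 9.0000: CF_t = 1.000000, DF = 0.738283, PV = 0.738283
  t = 9.5000: CF_t = 1.000000, DF = 0.725942, PV = 0.725942
  t = 10.0000: CF_t = 101.000000, DF = 0.713807, PV = 72.094530
Price P = sum_t PV_t = 88.215592


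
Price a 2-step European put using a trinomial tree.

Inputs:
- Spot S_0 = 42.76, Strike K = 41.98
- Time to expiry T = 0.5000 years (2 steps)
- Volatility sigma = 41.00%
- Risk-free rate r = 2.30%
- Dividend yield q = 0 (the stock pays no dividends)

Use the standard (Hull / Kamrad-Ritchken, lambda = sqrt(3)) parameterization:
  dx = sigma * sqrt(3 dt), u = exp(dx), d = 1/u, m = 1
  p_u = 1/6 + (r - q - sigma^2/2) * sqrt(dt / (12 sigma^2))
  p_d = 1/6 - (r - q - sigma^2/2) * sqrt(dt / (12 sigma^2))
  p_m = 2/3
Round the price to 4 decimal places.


dt = T/N = 0.250000; dx = sigma*sqrt(3*dt) = 0.355070
u = exp(dx) = 1.426281; d = 1/u = 0.701124
p_u = 0.145174, p_m = 0.666667, p_d = 0.188159
Discount per step: exp(-r*dt) = 0.994266
Stock lattice S(k, j) with j the centered position index:
  k=0: S(0,+0) = 42.7600
  k=1: S(1,-1) = 29.9801; S(1,+0) = 42.7600; S(1,+1) = 60.9878
  k=2: S(2,-2) = 21.0197; S(2,-1) = 29.9801; S(2,+0) = 42.7600; S(2,+1) = 60.9878; S(2,+2) = 86.9857
Terminal payoffs V(N, j) = max(K - S_T, 0):
  V(2,-2) = 20.960255; V(2,-1) = 11.999935; V(2,+0) = 0.000000; V(2,+1) = 0.000000; V(2,+2) = 0.000000
Backward induction: V(k, j) = exp(-r*dt) * [p_u * V(k+1, j+1) + p_m * V(k+1, j) + p_d * V(k+1, j-1)]
  V(1,-1) = exp(-r*dt) * [p_u*0.000000 + p_m*11.999935 + p_d*20.960255] = 11.875335
  V(1,+0) = exp(-r*dt) * [p_u*0.000000 + p_m*0.000000 + p_d*11.999935] = 2.244949
  V(1,+1) = exp(-r*dt) * [p_u*0.000000 + p_m*0.000000 + p_d*0.000000] = 0.000000
  V(0,+0) = exp(-r*dt) * [p_u*0.000000 + p_m*2.244949 + p_d*11.875335] = 3.709690

Answer: Price = V(0,0) = 3.7097


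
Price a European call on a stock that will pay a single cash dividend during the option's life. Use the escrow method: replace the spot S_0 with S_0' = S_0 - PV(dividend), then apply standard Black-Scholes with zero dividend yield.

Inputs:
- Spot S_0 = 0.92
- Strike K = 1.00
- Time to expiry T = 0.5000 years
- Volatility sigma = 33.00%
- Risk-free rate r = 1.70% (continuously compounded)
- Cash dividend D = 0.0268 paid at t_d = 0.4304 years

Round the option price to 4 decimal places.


Answer: Price = 0.0470

Derivation:
PV(D) = D * exp(-r * t_d) = 0.0268 * 0.99270990 = 0.02660463
S_0' = S_0 - PV(D) = 0.9200 - 0.02660463 = 0.89339537
d1 = (ln(S_0'/K) + (r + sigma^2/2)*T) / (sigma*sqrt(T)) = -0.32998765
d2 = d1 - sigma*sqrt(T) = -0.56333289
exp(-rT) = 0.99153602
N(d1) = 0.37070465; N(d2) = 0.28660411
C = S_0' * N(d1) - K * exp(-rT) * N(d2) = 0.89339537 * 0.37070465 - 1.0000 * 0.99153602 * 0.28660411 = 0.0470


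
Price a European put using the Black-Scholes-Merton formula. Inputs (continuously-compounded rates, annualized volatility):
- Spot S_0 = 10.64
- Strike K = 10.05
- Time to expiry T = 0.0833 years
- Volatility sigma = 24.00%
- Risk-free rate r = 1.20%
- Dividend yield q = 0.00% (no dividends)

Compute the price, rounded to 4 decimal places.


d1 = (ln(S/K) + (r - q + 0.5*sigma^2) * T) / (sigma * sqrt(T)) = 0.87264447
d2 = d1 - sigma * sqrt(T) = 0.80337630
exp(-rT) = 0.99900090; exp(-qT) = 1.00000000
P = K * exp(-rT) * N(-d2) - S_0 * exp(-qT) * N(-d1)
N(-d1) = 0.19142845; N(-d2) = 0.21087864
P = 10.0500 * 0.99900090 * 0.21087864 - 10.6400 * 1.00000000 * 0.19142845 = 0.0804

Answer: Price = 0.0804


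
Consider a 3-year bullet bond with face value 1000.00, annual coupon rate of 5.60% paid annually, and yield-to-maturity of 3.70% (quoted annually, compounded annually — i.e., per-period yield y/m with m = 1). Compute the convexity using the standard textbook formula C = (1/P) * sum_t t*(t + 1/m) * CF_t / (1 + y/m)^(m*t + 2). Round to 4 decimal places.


Coupon per period c = face * coupon_rate / m = 56.000000
Periods per year m = 1; per-period yield y/m = 0.037000
Number of cashflows N = 3
Cashflows (t years, CF_t, discount factor 1/(1+y/m)^(m*t), PV):
  t = 1.0000: CF_t = 56.000000, DF = 0.964320, PV = 54.001929
  t = 2.0000: CF_t = 56.000000, DF = 0.929913, PV = 52.075148
  t = 3.0000: CF_t = 1056.000000, DF = 0.896734, PV = 946.951310
Price P = sum_t PV_t = 1053.028386
Convexity numerator sum_t t*(t + 1/m) * CF_t / (1+y/m)^(m*t + 2):
  t = 1.0000: term = 100.434230
  t = 2.0000: term = 290.552256
  t = 3.0000: term = 10566.992089
Convexity = (1/P) * sum = 10957.978575 / 1053.028386 = 10.406157

Answer: Convexity = 10.4062


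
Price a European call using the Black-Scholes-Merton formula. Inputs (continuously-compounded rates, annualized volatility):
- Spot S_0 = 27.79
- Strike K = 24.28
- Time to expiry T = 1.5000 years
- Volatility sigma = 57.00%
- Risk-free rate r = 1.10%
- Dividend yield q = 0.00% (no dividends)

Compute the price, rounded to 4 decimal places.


Answer: Price = 9.1642

Derivation:
d1 = (ln(S/K) + (r - q + 0.5*sigma^2) * T) / (sigma * sqrt(T)) = 0.56610183
d2 = d1 - sigma * sqrt(T) = -0.13200275
exp(-rT) = 0.98363538; exp(-qT) = 1.00000000
C = S_0 * exp(-qT) * N(d1) - K * exp(-rT) * N(d2)
N(d1) = 0.71433772; N(d2) = 0.44749106
C = 27.7900 * 1.00000000 * 0.71433772 - 24.2800 * 0.98363538 * 0.44749106 = 9.1642


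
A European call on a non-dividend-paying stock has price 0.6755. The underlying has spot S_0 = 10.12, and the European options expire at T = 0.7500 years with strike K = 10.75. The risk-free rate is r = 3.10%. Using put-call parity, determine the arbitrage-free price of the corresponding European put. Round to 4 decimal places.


Answer: Put price = 1.0584

Derivation:
Put-call parity: C - P = S_0 * exp(-qT) - K * exp(-rT).
S_0 * exp(-qT) = 10.1200 * 1.00000000 = 10.12000000
K * exp(-rT) = 10.7500 * 0.97701820 = 10.50294564
P = C - S*exp(-qT) + K*exp(-rT)
P = 0.6755 - 10.12000000 + 10.50294564 = 1.0584


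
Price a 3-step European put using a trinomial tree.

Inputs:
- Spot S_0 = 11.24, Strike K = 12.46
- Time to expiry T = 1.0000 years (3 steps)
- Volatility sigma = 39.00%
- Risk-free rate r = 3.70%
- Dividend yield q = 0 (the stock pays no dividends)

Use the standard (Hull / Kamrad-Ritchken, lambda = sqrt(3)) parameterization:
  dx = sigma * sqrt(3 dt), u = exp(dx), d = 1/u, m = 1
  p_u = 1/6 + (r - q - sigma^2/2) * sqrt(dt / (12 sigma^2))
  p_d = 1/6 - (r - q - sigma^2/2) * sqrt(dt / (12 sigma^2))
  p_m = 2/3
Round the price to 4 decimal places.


Answer: Price = V(0,0) = 2.2178

Derivation:
dt = T/N = 0.333333; dx = sigma*sqrt(3*dt) = 0.390000
u = exp(dx) = 1.476981; d = 1/u = 0.677057
p_u = 0.149979, p_m = 0.666667, p_d = 0.183355
Discount per step: exp(-r*dt) = 0.987742
Stock lattice S(k, j) with j the centered position index:
  k=0: S(0,+0) = 11.2400
  k=1: S(1,-1) = 7.6101; S(1,+0) = 11.2400; S(1,+1) = 16.6013
  k=2: S(2,-2) = 5.1525; S(2,-1) = 7.6101; S(2,+0) = 11.2400; S(2,+1) = 16.6013; S(2,+2) = 24.5197
  k=3: S(3,-3) = 3.4885; S(3,-2) = 5.1525; S(3,-1) = 7.6101; S(3,+0) = 11.2400; S(3,+1) = 16.6013; S(3,+2) = 24.5197; S(3,+3) = 36.2152
Terminal payoffs V(N, j) = max(K - S_T, 0):
  V(3,-3) = 8.971476; V(3,-2) = 7.307516; V(3,-1) = 4.849881; V(3,+0) = 1.220000; V(3,+1) = 0.000000; V(3,+2) = 0.000000; V(3,+3) = 0.000000
Backward induction: V(k, j) = exp(-r*dt) * [p_u * V(k+1, j+1) + p_m * V(k+1, j) + p_d * V(k+1, j-1)]
  V(2,-2) = exp(-r*dt) * [p_u*4.849881 + p_m*7.307516 + p_d*8.971476] = 7.155224
  V(2,-1) = exp(-r*dt) * [p_u*1.220000 + p_m*4.849881 + p_d*7.307516] = 4.697797
  V(2,+0) = exp(-r*dt) * [p_u*0.000000 + p_m*1.220000 + p_d*4.849881] = 1.681712
  V(2,+1) = exp(-r*dt) * [p_u*0.000000 + p_m*0.000000 + p_d*1.220000] = 0.220951
  V(2,+2) = exp(-r*dt) * [p_u*0.000000 + p_m*0.000000 + p_d*0.000000] = 0.000000
  V(1,-1) = exp(-r*dt) * [p_u*1.681712 + p_m*4.697797 + p_d*7.155224] = 4.638468
  V(1,+0) = exp(-r*dt) * [p_u*0.220951 + p_m*1.681712 + p_d*4.697797] = 1.990936
  V(1,+1) = exp(-r*dt) * [p_u*0.000000 + p_m*0.220951 + p_d*1.681712] = 0.450065
  V(0,+0) = exp(-r*dt) * [p_u*0.450065 + p_m*1.990936 + p_d*4.638468] = 2.217754


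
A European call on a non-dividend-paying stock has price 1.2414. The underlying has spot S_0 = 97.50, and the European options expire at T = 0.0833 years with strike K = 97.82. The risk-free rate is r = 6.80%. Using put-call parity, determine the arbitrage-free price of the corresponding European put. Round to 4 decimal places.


Answer: Put price = 1.0089

Derivation:
Put-call parity: C - P = S_0 * exp(-qT) - K * exp(-rT).
S_0 * exp(-qT) = 97.5000 * 1.00000000 = 97.50000000
K * exp(-rT) = 97.8200 * 0.99435161 = 97.26747473
P = C - S*exp(-qT) + K*exp(-rT)
P = 1.2414 - 97.50000000 + 97.26747473 = 1.0089


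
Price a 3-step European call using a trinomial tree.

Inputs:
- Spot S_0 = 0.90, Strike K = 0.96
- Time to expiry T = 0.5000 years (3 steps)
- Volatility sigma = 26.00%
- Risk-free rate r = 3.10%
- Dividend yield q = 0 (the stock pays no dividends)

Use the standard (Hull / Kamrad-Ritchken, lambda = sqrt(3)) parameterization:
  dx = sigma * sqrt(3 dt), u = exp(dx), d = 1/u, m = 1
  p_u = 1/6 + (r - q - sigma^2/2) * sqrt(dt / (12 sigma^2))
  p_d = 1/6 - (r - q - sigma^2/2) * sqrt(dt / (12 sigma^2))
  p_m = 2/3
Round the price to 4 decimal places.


Answer: Price = V(0,0) = 0.0491

Derivation:
dt = T/N = 0.166667; dx = sigma*sqrt(3*dt) = 0.183848
u = exp(dx) = 1.201833; d = 1/u = 0.832062
p_u = 0.165398, p_m = 0.666667, p_d = 0.167936
Discount per step: exp(-r*dt) = 0.994847
Stock lattice S(k, j) with j the centered position index:
  k=0: S(0,+0) = 0.9000
  k=1: S(1,-1) = 0.7489; S(1,+0) = 0.9000; S(1,+1) = 1.0816
  k=2: S(2,-2) = 0.6231; S(2,-1) = 0.7489; S(2,+0) = 0.9000; S(2,+1) = 1.0816; S(2,+2) = 1.3000
  k=3: S(3,-3) = 0.5185; S(3,-2) = 0.6231; S(3,-1) = 0.7489; S(3,+0) = 0.9000; S(3,+1) = 1.0816; S(3,+2) = 1.3000; S(3,+3) = 1.5623
Terminal payoffs V(N, j) = max(S_T - K, 0):
  V(3,-3) = 0.000000; V(3,-2) = 0.000000; V(3,-1) = 0.000000; V(3,+0) = 0.000000; V(3,+1) = 0.121650; V(3,+2) = 0.339962; V(3,+3) = 0.602337
Backward induction: V(k, j) = exp(-r*dt) * [p_u * V(k+1, j+1) + p_m * V(k+1, j) + p_d * V(k+1, j-1)]
  V(2,-2) = exp(-r*dt) * [p_u*0.000000 + p_m*0.000000 + p_d*0.000000] = 0.000000
  V(2,-1) = exp(-r*dt) * [p_u*0.000000 + p_m*0.000000 + p_d*0.000000] = 0.000000
  V(2,+0) = exp(-r*dt) * [p_u*0.121650 + p_m*0.000000 + p_d*0.000000] = 0.020017
  V(2,+1) = exp(-r*dt) * [p_u*0.339962 + p_m*0.121650 + p_d*0.000000] = 0.136621
  V(2,+2) = exp(-r*dt) * [p_u*0.602337 + p_m*0.339962 + p_d*0.121650] = 0.344909
  V(1,-1) = exp(-r*dt) * [p_u*0.020017 + p_m*0.000000 + p_d*0.000000] = 0.003294
  V(1,+0) = exp(-r*dt) * [p_u*0.136621 + p_m*0.020017 + p_d*0.000000] = 0.035756
  V(1,+1) = exp(-r*dt) * [p_u*0.344909 + p_m*0.136621 + p_d*0.020017] = 0.150709
  V(0,+0) = exp(-r*dt) * [p_u*0.150709 + p_m*0.035756 + p_d*0.003294] = 0.049063


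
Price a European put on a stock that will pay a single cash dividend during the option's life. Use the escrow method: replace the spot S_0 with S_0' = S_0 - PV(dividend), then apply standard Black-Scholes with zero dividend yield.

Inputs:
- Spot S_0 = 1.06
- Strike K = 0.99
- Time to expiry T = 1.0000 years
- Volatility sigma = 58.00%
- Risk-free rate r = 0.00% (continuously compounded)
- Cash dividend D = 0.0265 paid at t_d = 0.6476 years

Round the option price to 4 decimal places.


PV(D) = D * exp(-r * t_d) = 0.0265 * 1.00000000 = 0.02650000
S_0' = S_0 - PV(D) = 1.0600 - 0.02650000 = 1.03350000
d1 = (ln(S_0'/K) + (r + sigma^2/2)*T) / (sigma*sqrt(T)) = 0.36414041
d2 = d1 - sigma*sqrt(T) = -0.21585959
exp(-rT) = 1.00000000
N(-d1) = 0.35787658; N(-d2) = 0.58545140
P = K * exp(-rT) * N(-d2) - S_0' * N(-d1) = 0.9900 * 1.00000000 * 0.58545140 - 1.03350000 * 0.35787658 = 0.2097

Answer: Price = 0.2097


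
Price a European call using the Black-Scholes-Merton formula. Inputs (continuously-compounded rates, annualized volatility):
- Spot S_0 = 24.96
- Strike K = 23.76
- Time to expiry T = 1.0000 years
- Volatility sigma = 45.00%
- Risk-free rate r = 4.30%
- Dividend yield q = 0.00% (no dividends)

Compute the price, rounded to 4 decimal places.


d1 = (ln(S/K) + (r - q + 0.5*sigma^2) * T) / (sigma * sqrt(T)) = 0.43004678
d2 = d1 - sigma * sqrt(T) = -0.01995322
exp(-rT) = 0.95791139; exp(-qT) = 1.00000000
C = S_0 * exp(-qT) * N(d1) - K * exp(-rT) * N(d2)
N(d1) = 0.66641919; N(d2) = 0.49204034
C = 24.9600 * 1.00000000 * 0.66641919 - 23.7600 * 0.95791139 * 0.49204034 = 5.4350

Answer: Price = 5.4350


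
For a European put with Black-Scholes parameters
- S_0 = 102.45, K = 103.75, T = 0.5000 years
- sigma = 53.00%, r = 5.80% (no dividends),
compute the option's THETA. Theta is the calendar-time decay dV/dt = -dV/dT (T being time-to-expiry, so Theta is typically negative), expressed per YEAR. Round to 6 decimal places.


d1 = 0.2311190937; d2 = -0.1436475003
phi(d1) = 0.3884283510; exp(-qT) = 1.0000000000; exp(-rT) = 0.9714164645
Theta = -S*exp(-qT)*phi(d1)*sigma/(2*sqrt(T)) + r*K*exp(-rT)*N(-d2) - q*S*exp(-qT)*N(-d1)
N(-d1) = 0.4086111410; N(-d2) = 0.5571105851; sqrt(T) = 0.7071067812
Term 1 = -102.4500 * 1.0000000000 * 0.3884283510 * 0.5300 / (2 * 0.7071067812) = -14.9136434394
Term 2 = 0.0580 * 103.7500 * 0.9714164645 * 0.5571105851 = 3.2565891314
Term 3 = 0 (no dividend yield, q = 0)
Theta = -14.9136434394 + (3.2565891314) + (0.0000000000) = -11.657054

Answer: Theta = -11.657054


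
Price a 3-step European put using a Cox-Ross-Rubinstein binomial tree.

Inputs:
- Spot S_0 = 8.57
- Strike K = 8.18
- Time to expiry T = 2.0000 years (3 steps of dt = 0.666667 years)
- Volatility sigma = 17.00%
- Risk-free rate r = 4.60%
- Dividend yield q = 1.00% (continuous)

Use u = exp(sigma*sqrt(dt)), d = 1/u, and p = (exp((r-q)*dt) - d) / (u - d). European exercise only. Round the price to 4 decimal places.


dt = T/N = 0.666667
u = exp(sigma*sqrt(dt)) = 1.148899; d = 1/u = 0.870398
p = (exp((r-q)*dt) - d) / (u - d) = 0.552573
Discount per step: exp(-r*dt) = 0.969799
Stock lattice S(k, i) with i counting down-moves:
  k=0: S(0,0) = 8.5700
  k=1: S(1,0) = 9.8461; S(1,1) = 7.4593
  k=2: S(2,0) = 11.3121; S(2,1) = 8.5700; S(2,2) = 6.4926
  k=3: S(3,0) = 12.9965; S(3,1) = 9.8461; S(3,2) = 7.4593; S(3,3) = 5.6511
Terminal payoffs V(N, i) = max(K - S_T, 0):
  V(3,0) = 0.000000; V(3,1) = 0.000000; V(3,2) = 0.720687; V(3,3) = 2.528876
Backward induction: V(k, i) = exp(-r*dt) * [p * V(k+1, i) + (1-p) * V(k+1, i+1)].
  V(2,0) = exp(-r*dt) * [p*0.000000 + (1-p)*0.000000] = 0.000000
  V(2,1) = exp(-r*dt) * [p*0.000000 + (1-p)*0.720687] = 0.312717
  V(2,2) = exp(-r*dt) * [p*0.720687 + (1-p)*2.528876] = 1.483521
  V(1,0) = exp(-r*dt) * [p*0.000000 + (1-p)*0.312717] = 0.135692
  V(1,1) = exp(-r*dt) * [p*0.312717 + (1-p)*1.483521] = 0.811301
  V(0,0) = exp(-r*dt) * [p*0.135692 + (1-p)*0.811301] = 0.424751

Answer: Price = V(0,0) = 0.4248


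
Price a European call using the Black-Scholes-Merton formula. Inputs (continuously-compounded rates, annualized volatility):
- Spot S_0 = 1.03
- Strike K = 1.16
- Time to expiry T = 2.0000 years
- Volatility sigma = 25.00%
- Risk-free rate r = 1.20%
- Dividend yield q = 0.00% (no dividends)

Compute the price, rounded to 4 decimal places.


Answer: Price = 0.1058

Derivation:
d1 = (ln(S/K) + (r - q + 0.5*sigma^2) * T) / (sigma * sqrt(T)) = -0.09153130
d2 = d1 - sigma * sqrt(T) = -0.44508469
exp(-rT) = 0.97628571; exp(-qT) = 1.00000000
C = S_0 * exp(-qT) * N(d1) - K * exp(-rT) * N(d2)
N(d1) = 0.46353522; N(d2) = 0.32812927
C = 1.0300 * 1.00000000 * 0.46353522 - 1.1600 * 0.97628571 * 0.32812927 = 0.1058


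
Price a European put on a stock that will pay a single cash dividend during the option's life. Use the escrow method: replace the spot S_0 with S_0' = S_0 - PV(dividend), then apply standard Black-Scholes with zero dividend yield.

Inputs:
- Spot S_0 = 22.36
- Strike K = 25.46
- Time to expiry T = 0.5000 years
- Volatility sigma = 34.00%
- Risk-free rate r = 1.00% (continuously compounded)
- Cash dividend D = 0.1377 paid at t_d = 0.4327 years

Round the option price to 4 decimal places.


PV(D) = D * exp(-r * t_d) = 0.1377 * 0.99568235 = 0.13710546
S_0' = S_0 - PV(D) = 22.3600 - 0.13710546 = 22.22289454
d1 = (ln(S_0'/K) + (r + sigma^2/2)*T) / (sigma*sqrt(T)) = -0.42461991
d2 = d1 - sigma*sqrt(T) = -0.66503622
exp(-rT) = 0.99501248
N(-d1) = 0.66444311; N(-d2) = 0.74698634
P = K * exp(-rT) * N(-d2) - S_0' * N(-d1) = 25.4600 * 0.99501248 * 0.74698634 - 22.22289454 * 0.66444311 = 4.1576

Answer: Price = 4.1576


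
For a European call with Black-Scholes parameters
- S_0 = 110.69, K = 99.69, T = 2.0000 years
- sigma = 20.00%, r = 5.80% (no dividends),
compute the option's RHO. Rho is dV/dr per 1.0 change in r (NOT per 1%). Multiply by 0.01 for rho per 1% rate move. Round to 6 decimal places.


Answer: Rho = 131.117228

Derivation:
d1 = 0.9216010131; d2 = 0.6387583006
phi(d1) = 0.2609013932; exp(-qT) = 1.0000000000; exp(-rT) = 0.8904752233
N(d2) = 0.7385099104
Rho = K*T*exp(-rT)*N(d2) = 99.6900 * 2.0000 * 0.8904752233 * 0.7385099104 = 131.117228


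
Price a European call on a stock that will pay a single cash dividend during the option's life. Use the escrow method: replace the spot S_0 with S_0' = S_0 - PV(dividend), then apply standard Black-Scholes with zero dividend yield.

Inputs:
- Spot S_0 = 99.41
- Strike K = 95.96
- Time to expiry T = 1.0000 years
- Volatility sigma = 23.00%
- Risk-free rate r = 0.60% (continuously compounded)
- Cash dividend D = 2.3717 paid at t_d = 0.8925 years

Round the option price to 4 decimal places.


Answer: Price = 9.6666

Derivation:
PV(D) = D * exp(-r * t_d) = 2.3717 * 0.99465931 = 2.35903349
S_0' = S_0 - PV(D) = 99.4100 - 2.35903349 = 97.05096651
d1 = (ln(S_0'/K) + (r + sigma^2/2)*T) / (sigma*sqrt(T)) = 0.19023839
d2 = d1 - sigma*sqrt(T) = -0.03976161
exp(-rT) = 0.99401796
N(d1) = 0.57543884; N(d2) = 0.48414159
C = S_0' * N(d1) - K * exp(-rT) * N(d2) = 97.05096651 * 0.57543884 - 95.9600 * 0.99401796 * 0.48414159 = 9.6666
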